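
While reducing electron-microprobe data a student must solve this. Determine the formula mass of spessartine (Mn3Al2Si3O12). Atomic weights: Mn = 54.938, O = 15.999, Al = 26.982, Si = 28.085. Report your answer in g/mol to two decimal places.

495.02 g/mol

Mn: 3 × 54.938 = 164.8140
Al: 2 × 26.982 = 53.9640
Si: 3 × 28.085 = 84.2550
O: 12 × 15.999 = 191.9880
Summing the contributions gives the formula mass.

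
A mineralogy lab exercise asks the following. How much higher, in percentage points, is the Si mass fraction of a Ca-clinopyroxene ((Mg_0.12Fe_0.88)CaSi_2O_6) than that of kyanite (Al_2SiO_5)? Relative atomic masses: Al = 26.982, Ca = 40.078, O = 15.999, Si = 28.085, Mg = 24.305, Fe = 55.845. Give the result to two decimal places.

5.66 percentage points

Si in (Mg_0.12Fe_0.88)CaSi_2O_6: molar mass 244.302 g/mol; 2×28.085 = 56.170 g → 22.99 wt%.
Si in Al_2SiO_5: molar mass 162.044 g/mol; 1×28.085 = 28.085 g → 17.33 wt%.
Difference = 22.99 − 17.33 = 5.66 percentage points.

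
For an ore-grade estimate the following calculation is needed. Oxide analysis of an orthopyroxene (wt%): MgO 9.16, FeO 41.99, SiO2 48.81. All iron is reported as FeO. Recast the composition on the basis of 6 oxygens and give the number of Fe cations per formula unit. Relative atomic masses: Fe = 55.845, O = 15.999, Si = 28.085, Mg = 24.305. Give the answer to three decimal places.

1.439 Fe apfu

9.16 wt% MgO ÷ 40.304 g/mol = 0.22727 mol, giving 0.22727 Mg and 0.22727 O.
41.99 wt% FeO ÷ 71.844 g/mol = 0.58446 mol, giving 0.58446 Fe and 0.58446 O.
48.81 wt% SiO2 ÷ 60.083 g/mol = 0.81238 mol, giving 0.81238 Si and 1.62476 O.
Oxygen sums to 2.43649; scaling by 6/2.43649 = 2.46256 puts the formula on 6 O.
Fe: 0.58446 × 2.46256 = 1.439 atoms per formula unit.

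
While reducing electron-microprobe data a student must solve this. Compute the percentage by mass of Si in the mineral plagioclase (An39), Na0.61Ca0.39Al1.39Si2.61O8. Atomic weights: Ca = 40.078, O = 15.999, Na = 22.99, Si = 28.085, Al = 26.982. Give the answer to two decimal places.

27.31 mass %

Molar mass of Na0.61Ca0.39Al1.39Si2.61O8: 0.61·22.99 + 0.39·40.078 + 1.39·26.982 + 2.61·28.085 + 8·15.999 = 268.453 g/mol.
Mass of Si per formula unit: 2.61 × 28.085 = 73.302 g.
Weight fraction Si = 73.302 / 268.453 = 0.2731.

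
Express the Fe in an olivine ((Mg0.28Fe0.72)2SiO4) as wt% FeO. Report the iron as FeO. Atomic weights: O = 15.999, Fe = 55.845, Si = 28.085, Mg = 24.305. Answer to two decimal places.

M((Mg0.28Fe0.72)2SiO4) = 186.109 g/mol; M(FeO) = 71.844 g/mol.
Moles FeO per formula unit = 1.44 Fe ÷ 1 = 1.4400.
FeO fraction = (1.4400 × 71.844) / 186.109 = 103.455/186.109 = 0.5559.

55.59 wt%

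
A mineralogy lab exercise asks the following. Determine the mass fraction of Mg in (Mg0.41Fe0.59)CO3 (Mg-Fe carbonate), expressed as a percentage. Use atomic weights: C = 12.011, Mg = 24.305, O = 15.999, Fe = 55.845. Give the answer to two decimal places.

Molar mass of (Mg0.41Fe0.59)CO3: 0.41*24.305 + 0.59*55.845 + 1*12.011 + 3*15.999 = 102.922 g/mol.
Mass of Mg per formula unit: 0.41 × 24.305 = 9.965 g.
Weight fraction Mg = 9.965 / 102.922 = 0.0968.

9.68 weight percent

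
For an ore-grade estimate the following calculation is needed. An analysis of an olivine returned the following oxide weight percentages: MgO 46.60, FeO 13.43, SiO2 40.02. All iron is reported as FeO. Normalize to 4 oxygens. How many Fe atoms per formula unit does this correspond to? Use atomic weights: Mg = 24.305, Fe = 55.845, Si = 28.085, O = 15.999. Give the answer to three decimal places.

0.279 Fe apfu

MgO: 46.60/40.304 = 1.15621 mol → 1.15621 mol Mg, 1.15621 mol O.
FeO: 13.43/71.844 = 0.18693 mol → 0.18693 mol Fe, 0.18693 mol O.
SiO2: 40.02/60.083 = 0.66608 mol → 0.66608 mol Si, 1.33216 mol O.
Total oxygen = 2.67530 mol. Normalization factor = 4/2.67530 = 1.49516.
Fe per 4 O = 0.18693 × 1.49516 = 0.279.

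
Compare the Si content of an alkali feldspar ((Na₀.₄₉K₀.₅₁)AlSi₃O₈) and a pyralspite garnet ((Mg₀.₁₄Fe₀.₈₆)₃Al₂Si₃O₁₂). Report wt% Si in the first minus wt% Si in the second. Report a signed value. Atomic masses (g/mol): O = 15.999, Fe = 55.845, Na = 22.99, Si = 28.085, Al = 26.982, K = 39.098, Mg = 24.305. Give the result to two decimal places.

M((Na₀.₄₉K₀.₅₁)AlSi₃O₈) = 270.434 g/mol, so wt% Si = 84.255/270.434 × 100 = 31.16%.
M((Mg₀.₁₄Fe₀.₈₆)₃Al₂Si₃O₁₂) = 484.495 g/mol, so wt% Si = 84.255/484.495 × 100 = 17.39%.
31.16 − 17.39 = 13.77 pp.

13.77 percentage points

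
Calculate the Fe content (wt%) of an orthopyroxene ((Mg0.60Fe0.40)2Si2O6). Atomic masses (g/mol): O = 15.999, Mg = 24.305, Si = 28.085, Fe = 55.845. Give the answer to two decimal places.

19.77 wt%

Formula mass = 1.20·24.305 + 0.80·55.845 + 2·28.085 + 6·15.999 = 226.006 g/mol, of which 44.676 g is Fe.
So Fe makes up 44.676/226.006 = 0.1977 of the mass, i.e. 19.77%.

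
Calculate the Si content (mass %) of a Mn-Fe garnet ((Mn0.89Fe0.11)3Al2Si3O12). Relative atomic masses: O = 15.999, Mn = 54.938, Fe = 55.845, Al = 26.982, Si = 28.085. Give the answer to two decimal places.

Molar mass of (Mn0.89Fe0.11)3Al2Si3O12: 2.67×54.938 + 0.33×55.845 + 2×26.982 + 3×28.085 + 12×15.999 = 495.320 g/mol.
Mass of Si per formula unit: 3 × 28.085 = 84.255 g.
Weight fraction Si = 84.255 / 495.320 = 0.1701.

17.01 mass %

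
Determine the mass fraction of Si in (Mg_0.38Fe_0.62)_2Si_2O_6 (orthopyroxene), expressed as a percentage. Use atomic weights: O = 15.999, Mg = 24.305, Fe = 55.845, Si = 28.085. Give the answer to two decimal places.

23.42 weight percent

Formula mass = 0.76·24.305 + 1.24·55.845 + 2·28.085 + 6·15.999 = 239.884 g/mol, of which 56.170 g is Si.
So Si makes up 56.170/239.884 = 0.2342 of the mass, i.e. 23.42%.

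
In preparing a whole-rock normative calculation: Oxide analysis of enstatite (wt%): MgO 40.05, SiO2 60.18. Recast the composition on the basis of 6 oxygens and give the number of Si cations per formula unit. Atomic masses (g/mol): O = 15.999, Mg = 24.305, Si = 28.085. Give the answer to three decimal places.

MgO: 40.05/40.304 = 0.99370 mol → 0.99370 mol Mg, 0.99370 mol O.
SiO2: 60.18/60.083 = 1.00161 mol → 1.00161 mol Si, 2.00322 mol O.
Total oxygen = 2.99692 mol. Normalization factor = 6/2.99692 = 2.00206.
Si per 6 O = 1.00161 × 2.00206 = 2.005.

2.005 Si apfu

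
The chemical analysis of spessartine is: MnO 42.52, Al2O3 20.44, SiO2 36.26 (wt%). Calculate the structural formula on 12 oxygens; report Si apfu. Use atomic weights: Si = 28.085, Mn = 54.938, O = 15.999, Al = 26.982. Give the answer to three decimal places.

MnO (M=70.937): mol = 0.59941; Mn = 0.59941, O = 0.59941.
Al2O3 (M=101.961): mol = 0.20047; Al = 0.40094, O = 0.60141.
SiO2 (M=60.083): mol = 0.60350; Si = 0.60350, O = 1.20700.
ΣO = 2.40782; factor = 12/ΣO = 4.98376.
Si apfu = 0.60350 × 4.98376 = 3.008.

3.008 Si apfu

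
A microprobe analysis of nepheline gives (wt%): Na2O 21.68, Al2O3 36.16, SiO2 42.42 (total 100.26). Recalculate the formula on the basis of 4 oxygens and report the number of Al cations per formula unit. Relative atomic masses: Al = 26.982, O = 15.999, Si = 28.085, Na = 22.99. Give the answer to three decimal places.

1.004 Al apfu

21.68 wt% Na2O ÷ 61.979 g/mol = 0.34980 mol, giving 0.69960 Na and 0.34980 O.
36.16 wt% Al2O3 ÷ 101.961 g/mol = 0.35465 mol, giving 0.70930 Al and 1.06395 O.
42.42 wt% SiO2 ÷ 60.083 g/mol = 0.70602 mol, giving 0.70602 Si and 1.41204 O.
Oxygen sums to 2.82579; scaling by 4/2.82579 = 1.41553 puts the formula on 4 O.
Al: 0.70930 × 1.41553 = 1.004 atoms per formula unit.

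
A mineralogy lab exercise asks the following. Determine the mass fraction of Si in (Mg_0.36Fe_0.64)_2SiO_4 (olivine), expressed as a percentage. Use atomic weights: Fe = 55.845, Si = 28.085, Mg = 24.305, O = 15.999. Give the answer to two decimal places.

Formula mass = 0.72*24.305 + 1.28*55.845 + 1*28.085 + 4*15.999 = 181.062 g/mol, of which 28.085 g is Si.
So Si makes up 28.085/181.062 = 0.1551 of the mass, i.e. 15.51%.

15.51 mass %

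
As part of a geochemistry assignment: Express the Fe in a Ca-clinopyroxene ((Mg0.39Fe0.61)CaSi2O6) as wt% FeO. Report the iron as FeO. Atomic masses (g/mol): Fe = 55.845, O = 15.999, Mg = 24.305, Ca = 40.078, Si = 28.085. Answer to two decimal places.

Formula mass = 235.786 g/mol.
0.61 Fe → 0.6100 mol FeO per formula unit; M(FeO) = 71.844, so FeO mass = 43.825 g.
43.825/235.786 × 100 = 18.59 wt%.

18.59 wt%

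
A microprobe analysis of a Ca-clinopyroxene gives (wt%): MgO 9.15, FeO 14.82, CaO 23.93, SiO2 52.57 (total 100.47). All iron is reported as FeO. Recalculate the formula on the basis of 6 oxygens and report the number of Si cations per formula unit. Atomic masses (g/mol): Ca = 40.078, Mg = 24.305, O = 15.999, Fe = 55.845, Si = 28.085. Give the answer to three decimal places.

MgO: 9.15/40.304 = 0.22702 mol → 0.22702 mol Mg, 0.22702 mol O.
FeO: 14.82/71.844 = 0.20628 mol → 0.20628 mol Fe, 0.20628 mol O.
CaO: 23.93/56.077 = 0.42673 mol → 0.42673 mol Ca, 0.42673 mol O.
SiO2: 52.57/60.083 = 0.87496 mol → 0.87496 mol Si, 1.74992 mol O.
Total oxygen = 2.60995 mol. Normalization factor = 6/2.60995 = 2.29889.
Si per 6 O = 0.87496 × 2.29889 = 2.011.

2.011 Si apfu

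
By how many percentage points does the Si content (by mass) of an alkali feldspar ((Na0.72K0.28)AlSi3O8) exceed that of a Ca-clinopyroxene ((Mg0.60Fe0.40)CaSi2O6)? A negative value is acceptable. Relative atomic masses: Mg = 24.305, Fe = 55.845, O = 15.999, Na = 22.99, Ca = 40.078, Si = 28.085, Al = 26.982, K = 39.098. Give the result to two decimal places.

7.08 percentage points

First mineral: 84.255 g Si in 266.729 g formula = 31.59 wt% Si.
Second mineral: 56.170 g Si in 229.163 g formula = 24.51 wt% Si.
31.59% − 24.51% gives a difference of 7.08 percentage points.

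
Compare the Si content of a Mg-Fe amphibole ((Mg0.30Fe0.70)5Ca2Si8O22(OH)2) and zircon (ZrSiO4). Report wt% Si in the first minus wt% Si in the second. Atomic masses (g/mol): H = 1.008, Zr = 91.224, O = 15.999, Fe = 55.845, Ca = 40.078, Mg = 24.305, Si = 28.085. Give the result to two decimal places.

9.03 percentage points

Si in (Mg0.30Fe0.70)5Ca2Si8O22(OH)2: molar mass 922.743 g/mol; 8×28.085 = 224.680 g → 24.35 wt%.
Si in ZrSiO4: molar mass 183.305 g/mol; 1×28.085 = 28.085 g → 15.32 wt%.
Difference = 24.35 − 15.32 = 9.03 percentage points.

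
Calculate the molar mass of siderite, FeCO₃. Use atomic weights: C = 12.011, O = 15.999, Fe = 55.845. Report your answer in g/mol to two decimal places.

The formula mass is the sum 1·55.845 + 1·12.011 + 3·15.999.

115.85 g/mol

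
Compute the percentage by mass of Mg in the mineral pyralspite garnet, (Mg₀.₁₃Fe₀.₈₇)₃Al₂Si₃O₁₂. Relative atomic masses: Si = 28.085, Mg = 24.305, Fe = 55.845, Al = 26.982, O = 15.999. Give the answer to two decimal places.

1.95 weight percent

Formula mass = 0.39·24.305 + 2.61·55.845 + 2·26.982 + 3·28.085 + 12·15.999 = 485.441 g/mol, of which 9.479 g is Mg.
So Mg makes up 9.479/485.441 = 0.0195 of the mass, i.e. 1.95%.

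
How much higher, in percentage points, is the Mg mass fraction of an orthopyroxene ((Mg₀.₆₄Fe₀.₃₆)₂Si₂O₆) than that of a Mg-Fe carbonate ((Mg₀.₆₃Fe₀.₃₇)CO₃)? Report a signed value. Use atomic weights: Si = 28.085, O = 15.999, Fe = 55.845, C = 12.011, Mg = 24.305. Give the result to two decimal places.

First mineral: 31.110 g Mg in 223.483 g formula = 13.92 wt% Mg.
Second mineral: 15.312 g Mg in 95.983 g formula = 15.95 wt% Mg.
13.92% − 15.95% gives a difference of -2.03 percentage points.

-2.03 percentage points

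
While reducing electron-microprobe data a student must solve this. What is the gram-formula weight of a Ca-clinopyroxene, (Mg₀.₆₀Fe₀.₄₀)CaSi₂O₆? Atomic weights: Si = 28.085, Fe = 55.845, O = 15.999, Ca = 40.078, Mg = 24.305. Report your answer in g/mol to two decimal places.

229.16 g/mol

M = 0.60(24.305) + 0.40(55.845) + 1(40.078) + 2(28.085) + 6(15.999)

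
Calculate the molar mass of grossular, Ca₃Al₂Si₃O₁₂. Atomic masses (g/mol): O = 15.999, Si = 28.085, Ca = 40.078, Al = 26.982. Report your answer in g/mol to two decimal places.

450.44 g/mol

Ca: 3 × 40.078 = 120.2340
Al: 2 × 26.982 = 53.9640
Si: 3 × 28.085 = 84.2550
O: 12 × 15.999 = 191.9880
Summing the contributions gives the formula mass.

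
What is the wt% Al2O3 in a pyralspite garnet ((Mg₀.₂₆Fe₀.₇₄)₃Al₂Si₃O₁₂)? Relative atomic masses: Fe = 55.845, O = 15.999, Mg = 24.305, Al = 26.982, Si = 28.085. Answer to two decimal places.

Molar mass of (Mg₀.₂₆Fe₀.₇₄)₃Al₂Si₃O₁₂ = 0.78*24.305 + 2.22*55.845 + 2*26.982 + 3*28.085 + 12*15.999 = 473.141 g/mol.
Each formula unit contains 2 Al, equivalent to 2/2 = 1.0000 mol Al2O3.
M(Al2O3) = 2×26.982 + 3×15.999 = 101.961 g/mol.
Mass of Al2O3 per formula unit = 1.0000 × 101.961 = 101.961 g.
Al2O3 wt% = 101.961 / 473.141 × 100 = 21.55%.

21.55 wt%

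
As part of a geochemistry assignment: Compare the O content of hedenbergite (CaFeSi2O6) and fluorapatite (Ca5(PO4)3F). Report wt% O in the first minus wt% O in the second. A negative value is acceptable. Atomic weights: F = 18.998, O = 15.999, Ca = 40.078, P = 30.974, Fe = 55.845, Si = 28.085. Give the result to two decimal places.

0.62 percentage points

First mineral: 95.994 g O in 248.087 g formula = 38.69 wt% O.
Second mineral: 191.988 g O in 504.298 g formula = 38.07 wt% O.
38.69% − 38.07% gives a difference of 0.62 percentage points.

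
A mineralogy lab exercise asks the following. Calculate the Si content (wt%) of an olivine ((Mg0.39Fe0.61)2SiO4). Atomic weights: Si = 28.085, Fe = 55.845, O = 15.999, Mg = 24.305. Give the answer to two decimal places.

15.68 wt%

M((Mg0.39Fe0.61)2SiO4) = 179.170 g/mol.
Si contributes 1 × 28.085 = 28.085 g per mole.
28.085/179.170 = 0.1568 → 15.68%.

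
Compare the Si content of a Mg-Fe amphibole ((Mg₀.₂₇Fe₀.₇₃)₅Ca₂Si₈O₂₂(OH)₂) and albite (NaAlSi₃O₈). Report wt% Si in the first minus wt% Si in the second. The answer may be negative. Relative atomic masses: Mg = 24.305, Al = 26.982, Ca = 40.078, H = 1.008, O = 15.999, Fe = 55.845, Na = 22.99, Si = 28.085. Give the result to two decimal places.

-7.91 percentage points

Si in (Mg₀.₂₇Fe₀.₇₃)₅Ca₂Si₈O₂₂(OH)₂: molar mass 927.474 g/mol; 8×28.085 = 224.680 g → 24.22 wt%.
Si in NaAlSi₃O₈: molar mass 262.219 g/mol; 3×28.085 = 84.255 g → 32.13 wt%.
Difference = 24.22 − 32.13 = -7.91 percentage points.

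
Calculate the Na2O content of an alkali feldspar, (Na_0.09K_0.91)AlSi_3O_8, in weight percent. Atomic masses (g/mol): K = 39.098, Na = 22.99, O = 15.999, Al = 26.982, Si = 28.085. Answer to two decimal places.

Formula mass = 276.877 g/mol.
0.09 Na → 0.0450 mol Na2O per formula unit; M(Na2O) = 61.979, so Na2O mass = 2.789 g.
2.789/276.877 × 100 = 1.01 wt%.

1.01 wt%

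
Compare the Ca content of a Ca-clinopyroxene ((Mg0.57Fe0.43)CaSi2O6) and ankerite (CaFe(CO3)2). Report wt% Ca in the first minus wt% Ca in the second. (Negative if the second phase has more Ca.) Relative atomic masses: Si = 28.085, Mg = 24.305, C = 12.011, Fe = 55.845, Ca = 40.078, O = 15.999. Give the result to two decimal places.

-1.14 percentage points

First mineral: 40.078 g Ca in 230.109 g formula = 17.42 wt% Ca.
Second mineral: 40.078 g Ca in 215.939 g formula = 18.56 wt% Ca.
17.42% − 18.56% gives a difference of -1.14 percentage points.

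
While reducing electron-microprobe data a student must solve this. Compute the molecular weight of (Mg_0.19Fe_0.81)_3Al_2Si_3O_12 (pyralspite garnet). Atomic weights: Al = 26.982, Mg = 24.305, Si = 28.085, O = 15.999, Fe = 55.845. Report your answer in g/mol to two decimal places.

M = 0.57*24.305 + 2.43*55.845 + 2*26.982 + 3*28.085 + 12*15.999

479.76 g/mol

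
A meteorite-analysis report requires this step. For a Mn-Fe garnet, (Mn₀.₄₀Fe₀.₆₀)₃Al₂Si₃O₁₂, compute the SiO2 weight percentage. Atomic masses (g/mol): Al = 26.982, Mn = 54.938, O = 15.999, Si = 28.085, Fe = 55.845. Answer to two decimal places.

36.29 wt%

Formula mass = 496.654 g/mol.
3 Si → 3.0000 mol SiO2 per formula unit; M(SiO2) = 60.083, so SiO2 mass = 180.249 g.
180.249/496.654 × 100 = 36.29 wt%.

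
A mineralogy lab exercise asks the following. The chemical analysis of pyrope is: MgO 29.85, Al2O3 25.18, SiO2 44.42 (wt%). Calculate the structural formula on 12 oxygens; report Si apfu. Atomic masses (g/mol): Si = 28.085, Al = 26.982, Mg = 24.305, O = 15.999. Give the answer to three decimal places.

MgO: 29.85/40.304 = 0.74062 mol → 0.74062 mol Mg, 0.74062 mol O.
Al2O3: 25.18/101.961 = 0.24696 mol → 0.49392 mol Al, 0.74088 mol O.
SiO2: 44.42/60.083 = 0.73931 mol → 0.73931 mol Si, 1.47862 mol O.
Total oxygen = 2.96012 mol. Normalization factor = 12/2.96012 = 4.05389.
Si per 12 O = 0.73931 × 4.05389 = 2.997.

2.997 Si apfu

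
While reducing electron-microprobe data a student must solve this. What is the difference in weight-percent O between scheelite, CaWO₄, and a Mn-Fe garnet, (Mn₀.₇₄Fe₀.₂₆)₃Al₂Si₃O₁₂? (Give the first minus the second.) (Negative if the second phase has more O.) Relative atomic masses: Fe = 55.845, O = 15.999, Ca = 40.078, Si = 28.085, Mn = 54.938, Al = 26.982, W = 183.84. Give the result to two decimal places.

-16.50 percentage points

O in CaWO₄: molar mass 287.914 g/mol; 4×15.999 = 63.996 g → 22.23 wt%.
O in (Mn₀.₇₄Fe₀.₂₆)₃Al₂Si₃O₁₂: molar mass 495.728 g/mol; 12×15.999 = 191.988 g → 38.73 wt%.
Difference = 22.23 − 38.73 = -16.50 percentage points.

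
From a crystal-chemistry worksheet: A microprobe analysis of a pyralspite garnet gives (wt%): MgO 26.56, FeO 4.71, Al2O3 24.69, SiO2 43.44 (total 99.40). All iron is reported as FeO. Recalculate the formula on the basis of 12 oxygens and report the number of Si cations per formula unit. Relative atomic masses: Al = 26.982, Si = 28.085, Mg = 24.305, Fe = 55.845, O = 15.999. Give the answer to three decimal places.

26.56 wt% MgO ÷ 40.304 g/mol = 0.65899 mol, giving 0.65899 Mg and 0.65899 O.
4.71 wt% FeO ÷ 71.844 g/mol = 0.06556 mol, giving 0.06556 Fe and 0.06556 O.
24.69 wt% Al2O3 ÷ 101.961 g/mol = 0.24215 mol, giving 0.48430 Al and 0.72645 O.
43.44 wt% SiO2 ÷ 60.083 g/mol = 0.72300 mol, giving 0.72300 Si and 1.44600 O.
Oxygen sums to 2.89700; scaling by 12/2.89700 = 4.14222 puts the formula on 12 O.
Si: 0.72300 × 4.14222 = 2.995 atoms per formula unit.

2.995 Si apfu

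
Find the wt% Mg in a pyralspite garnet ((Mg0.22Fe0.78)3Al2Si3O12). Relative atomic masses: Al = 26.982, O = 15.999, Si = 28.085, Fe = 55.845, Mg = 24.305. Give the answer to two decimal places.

3.36 wt%

Molar mass of (Mg0.22Fe0.78)3Al2Si3O12: 0.66*24.305 + 2.34*55.845 + 2*26.982 + 3*28.085 + 12*15.999 = 476.926 g/mol.
Mass of Mg per formula unit: 0.66 × 24.305 = 16.041 g.
Weight fraction Mg = 16.041 / 476.926 = 0.0336.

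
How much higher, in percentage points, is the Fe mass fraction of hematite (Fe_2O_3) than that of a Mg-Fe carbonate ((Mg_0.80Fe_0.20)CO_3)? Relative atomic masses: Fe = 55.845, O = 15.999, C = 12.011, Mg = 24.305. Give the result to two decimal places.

57.62 percentage points

First mineral: 111.690 g Fe in 159.687 g formula = 69.94 wt% Fe.
Second mineral: 11.169 g Fe in 90.621 g formula = 12.32 wt% Fe.
69.94% − 12.32% gives a difference of 57.62 percentage points.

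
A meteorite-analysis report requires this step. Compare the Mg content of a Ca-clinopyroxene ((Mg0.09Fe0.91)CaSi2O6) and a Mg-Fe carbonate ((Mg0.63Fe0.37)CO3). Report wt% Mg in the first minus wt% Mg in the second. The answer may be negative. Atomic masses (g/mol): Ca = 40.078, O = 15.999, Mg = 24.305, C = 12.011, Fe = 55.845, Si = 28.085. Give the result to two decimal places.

First mineral: 2.187 g Mg in 245.248 g formula = 0.89 wt% Mg.
Second mineral: 15.312 g Mg in 95.983 g formula = 15.95 wt% Mg.
0.89% − 15.95% gives a difference of -15.06 percentage points.

-15.06 percentage points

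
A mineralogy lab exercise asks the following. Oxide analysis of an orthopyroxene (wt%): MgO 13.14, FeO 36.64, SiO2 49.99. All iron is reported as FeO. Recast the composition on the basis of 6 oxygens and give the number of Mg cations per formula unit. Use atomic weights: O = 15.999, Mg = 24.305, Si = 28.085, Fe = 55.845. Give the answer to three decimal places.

0.782 Mg apfu

MgO (M=40.304): mol = 0.32602; Mg = 0.32602, O = 0.32602.
FeO (M=71.844): mol = 0.50999; Fe = 0.50999, O = 0.50999.
SiO2 (M=60.083): mol = 0.83202; Si = 0.83202, O = 1.66404.
ΣO = 2.50005; factor = 6/ΣO = 2.39995.
Mg apfu = 0.32602 × 2.39995 = 0.782.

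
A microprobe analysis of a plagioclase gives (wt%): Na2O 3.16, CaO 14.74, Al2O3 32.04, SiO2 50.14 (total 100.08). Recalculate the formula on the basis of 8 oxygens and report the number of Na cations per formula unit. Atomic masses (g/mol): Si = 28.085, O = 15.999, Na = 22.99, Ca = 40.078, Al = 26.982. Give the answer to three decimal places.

3.16 wt% Na2O ÷ 61.979 g/mol = 0.05099 mol, giving 0.10198 Na and 0.05099 O.
14.74 wt% CaO ÷ 56.077 g/mol = 0.26285 mol, giving 0.26285 Ca and 0.26285 O.
32.04 wt% Al2O3 ÷ 101.961 g/mol = 0.31424 mol, giving 0.62848 Al and 0.94272 O.
50.14 wt% SiO2 ÷ 60.083 g/mol = 0.83451 mol, giving 0.83451 Si and 1.66902 O.
Oxygen sums to 2.92558; scaling by 8/2.92558 = 2.73450 puts the formula on 8 O.
Na: 0.10198 × 2.73450 = 0.279 atoms per formula unit.

0.279 Na apfu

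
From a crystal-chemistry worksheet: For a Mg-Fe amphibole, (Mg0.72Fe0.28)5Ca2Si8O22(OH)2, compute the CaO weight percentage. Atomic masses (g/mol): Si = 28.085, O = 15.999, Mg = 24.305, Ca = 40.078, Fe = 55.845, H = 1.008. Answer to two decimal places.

13.09 wt%

M((Mg0.72Fe0.28)5Ca2Si8O22(OH)2) = 856.509 g/mol; M(CaO) = 56.077 g/mol.
Moles CaO per formula unit = 2 Ca ÷ 1 = 2.0000.
CaO fraction = (2.0000 × 56.077) / 856.509 = 112.154/856.509 = 0.1309.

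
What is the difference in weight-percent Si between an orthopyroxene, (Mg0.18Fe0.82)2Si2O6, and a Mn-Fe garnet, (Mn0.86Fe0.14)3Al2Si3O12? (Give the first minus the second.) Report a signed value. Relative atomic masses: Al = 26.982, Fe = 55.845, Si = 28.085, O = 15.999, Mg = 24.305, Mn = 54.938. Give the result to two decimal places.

First mineral: 56.170 g Si in 252.500 g formula = 22.25 wt% Si.
Second mineral: 84.255 g Si in 495.402 g formula = 17.01 wt% Si.
22.25% − 17.01% gives a difference of 5.24 percentage points.

5.24 percentage points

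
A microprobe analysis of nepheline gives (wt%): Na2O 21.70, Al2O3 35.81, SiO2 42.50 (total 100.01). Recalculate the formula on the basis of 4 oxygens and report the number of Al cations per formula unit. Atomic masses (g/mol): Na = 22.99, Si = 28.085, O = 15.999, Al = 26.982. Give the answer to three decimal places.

Na2O: 21.70/61.979 = 0.35012 mol → 0.70024 mol Na, 0.35012 mol O.
Al2O3: 35.81/101.961 = 0.35121 mol → 0.70242 mol Al, 1.05363 mol O.
SiO2: 42.50/60.083 = 0.70735 mol → 0.70735 mol Si, 1.41470 mol O.
Total oxygen = 2.81845 mol. Normalization factor = 4/2.81845 = 1.41922.
Al per 4 O = 0.70242 × 1.41922 = 0.997.

0.997 Al apfu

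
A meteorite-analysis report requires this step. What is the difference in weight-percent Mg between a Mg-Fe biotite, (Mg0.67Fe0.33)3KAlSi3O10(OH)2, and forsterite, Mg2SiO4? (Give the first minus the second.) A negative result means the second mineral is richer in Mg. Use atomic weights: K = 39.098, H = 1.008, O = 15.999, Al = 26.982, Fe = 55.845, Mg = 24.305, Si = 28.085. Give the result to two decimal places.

-23.66 percentage points

Mg in (Mg0.67Fe0.33)3KAlSi3O10(OH)2: molar mass 448.479 g/mol; 2.01×24.305 = 48.853 g → 10.89 wt%.
Mg in Mg2SiO4: molar mass 140.691 g/mol; 2×24.305 = 48.610 g → 34.55 wt%.
Difference = 10.89 − 34.55 = -23.66 percentage points.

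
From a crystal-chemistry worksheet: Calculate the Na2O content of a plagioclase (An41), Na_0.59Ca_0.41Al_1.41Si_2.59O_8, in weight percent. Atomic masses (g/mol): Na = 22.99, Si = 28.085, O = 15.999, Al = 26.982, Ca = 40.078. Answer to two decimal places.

6.80 wt%

M(Na_0.59Ca_0.41Al_1.41Si_2.59O_8) = 268.773 g/mol; M(Na2O) = 61.979 g/mol.
Moles Na2O per formula unit = 0.59 Na ÷ 2 = 0.2950.
Na2O fraction = (0.2950 × 61.979) / 268.773 = 18.284/268.773 = 0.0680.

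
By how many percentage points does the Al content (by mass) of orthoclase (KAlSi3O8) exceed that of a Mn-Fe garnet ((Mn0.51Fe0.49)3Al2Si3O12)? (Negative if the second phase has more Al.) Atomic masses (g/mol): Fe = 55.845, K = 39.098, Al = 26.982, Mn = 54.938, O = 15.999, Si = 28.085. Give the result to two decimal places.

-1.18 percentage points

First mineral: 26.982 g Al in 278.327 g formula = 9.69 wt% Al.
Second mineral: 53.964 g Al in 496.354 g formula = 10.87 wt% Al.
9.69% − 10.87% gives a difference of -1.18 percentage points.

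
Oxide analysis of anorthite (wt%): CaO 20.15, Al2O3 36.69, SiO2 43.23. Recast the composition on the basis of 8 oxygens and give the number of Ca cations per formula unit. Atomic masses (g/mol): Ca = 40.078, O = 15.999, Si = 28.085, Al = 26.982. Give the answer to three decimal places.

0.999 Ca apfu

CaO: 20.15/56.077 = 0.35933 mol → 0.35933 mol Ca, 0.35933 mol O.
Al2O3: 36.69/101.961 = 0.35984 mol → 0.71968 mol Al, 1.07952 mol O.
SiO2: 43.23/60.083 = 0.71950 mol → 0.71950 mol Si, 1.43900 mol O.
Total oxygen = 2.87785 mol. Normalization factor = 8/2.87785 = 2.77985.
Ca per 8 O = 0.35933 × 2.77985 = 0.999.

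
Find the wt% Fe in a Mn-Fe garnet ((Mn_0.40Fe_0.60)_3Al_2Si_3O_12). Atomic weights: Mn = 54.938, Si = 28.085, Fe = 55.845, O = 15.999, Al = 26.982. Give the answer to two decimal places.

20.24 weight percent

Formula mass = 1.20×54.938 + 1.80×55.845 + 2×26.982 + 3×28.085 + 12×15.999 = 496.654 g/mol, of which 100.521 g is Fe.
So Fe makes up 100.521/496.654 = 0.2024 of the mass, i.e. 20.24%.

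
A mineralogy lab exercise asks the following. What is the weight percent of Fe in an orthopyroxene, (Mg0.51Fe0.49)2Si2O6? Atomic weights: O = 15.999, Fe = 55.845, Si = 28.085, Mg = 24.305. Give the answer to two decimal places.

Formula mass = 1.02×24.305 + 0.98×55.845 + 2×28.085 + 6×15.999 = 231.683 g/mol, of which 54.728 g is Fe.
So Fe makes up 54.728/231.683 = 0.2362 of the mass, i.e. 23.62%.

23.62 weight percent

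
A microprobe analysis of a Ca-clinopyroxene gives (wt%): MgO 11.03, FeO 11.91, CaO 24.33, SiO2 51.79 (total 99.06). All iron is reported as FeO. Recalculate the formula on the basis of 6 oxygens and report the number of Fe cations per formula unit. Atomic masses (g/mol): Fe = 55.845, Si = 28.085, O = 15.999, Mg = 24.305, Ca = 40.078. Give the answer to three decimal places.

0.383 Fe apfu

MgO: 11.03/40.304 = 0.27367 mol → 0.27367 mol Mg, 0.27367 mol O.
FeO: 11.91/71.844 = 0.16578 mol → 0.16578 mol Fe, 0.16578 mol O.
CaO: 24.33/56.077 = 0.43387 mol → 0.43387 mol Ca, 0.43387 mol O.
SiO2: 51.79/60.083 = 0.86197 mol → 0.86197 mol Si, 1.72394 mol O.
Total oxygen = 2.59726 mol. Normalization factor = 6/2.59726 = 2.31013.
Fe per 6 O = 0.16578 × 2.31013 = 0.383.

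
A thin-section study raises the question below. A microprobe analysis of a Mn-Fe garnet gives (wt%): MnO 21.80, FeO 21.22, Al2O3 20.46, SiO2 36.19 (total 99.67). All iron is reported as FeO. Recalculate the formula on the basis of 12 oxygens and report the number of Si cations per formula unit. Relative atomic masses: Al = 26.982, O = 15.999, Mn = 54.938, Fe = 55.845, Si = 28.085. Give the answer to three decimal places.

MnO: 21.80/70.937 = 0.30731 mol → 0.30731 mol Mn, 0.30731 mol O.
FeO: 21.22/71.844 = 0.29536 mol → 0.29536 mol Fe, 0.29536 mol O.
Al2O3: 20.46/101.961 = 0.20066 mol → 0.40132 mol Al, 0.60198 mol O.
SiO2: 36.19/60.083 = 0.60233 mol → 0.60233 mol Si, 1.20466 mol O.
Total oxygen = 2.40931 mol. Normalization factor = 12/2.40931 = 4.98068.
Si per 12 O = 0.60233 × 4.98068 = 3.000.

3.000 Si apfu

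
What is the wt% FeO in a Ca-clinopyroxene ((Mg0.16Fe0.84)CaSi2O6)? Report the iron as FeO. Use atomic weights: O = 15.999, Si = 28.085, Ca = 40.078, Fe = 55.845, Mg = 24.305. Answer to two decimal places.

Formula mass = 243.041 g/mol.
0.84 Fe → 0.8400 mol FeO per formula unit; M(FeO) = 71.844, so FeO mass = 60.349 g.
60.349/243.041 × 100 = 24.83 wt%.

24.83 wt%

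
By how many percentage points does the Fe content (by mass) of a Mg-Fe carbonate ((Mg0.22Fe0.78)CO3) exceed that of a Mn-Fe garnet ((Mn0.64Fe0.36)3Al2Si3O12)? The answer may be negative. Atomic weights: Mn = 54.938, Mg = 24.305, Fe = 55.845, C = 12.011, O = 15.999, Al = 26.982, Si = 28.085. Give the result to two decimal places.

27.83 percentage points

M((Mg0.22Fe0.78)CO3) = 108.914 g/mol, so wt% Fe = 43.559/108.914 × 100 = 39.99%.
M((Mn0.64Fe0.36)3Al2Si3O12) = 496.001 g/mol, so wt% Fe = 60.313/496.001 × 100 = 12.16%.
39.99 − 12.16 = 27.83 pp.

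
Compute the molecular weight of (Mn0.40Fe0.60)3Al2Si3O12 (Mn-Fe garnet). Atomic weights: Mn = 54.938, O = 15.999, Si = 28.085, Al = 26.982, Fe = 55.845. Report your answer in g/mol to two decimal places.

M = 1.20×54.938 + 1.80×55.845 + 2×26.982 + 3×28.085 + 12×15.999

496.65 g/mol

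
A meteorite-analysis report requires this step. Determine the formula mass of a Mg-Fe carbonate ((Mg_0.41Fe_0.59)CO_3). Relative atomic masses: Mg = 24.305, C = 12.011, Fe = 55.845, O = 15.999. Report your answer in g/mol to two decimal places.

M = 0.41·24.305 + 0.59·55.845 + 1·12.011 + 3·15.999

102.92 g/mol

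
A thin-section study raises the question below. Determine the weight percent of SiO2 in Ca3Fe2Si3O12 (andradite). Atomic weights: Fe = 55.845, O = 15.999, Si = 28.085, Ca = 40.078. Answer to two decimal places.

35.47 wt%

Molar mass of Ca3Fe2Si3O12 = 3×40.078 + 2×55.845 + 3×28.085 + 12×15.999 = 508.167 g/mol.
Each formula unit contains 3 Si, equivalent to 3/1 = 3.0000 mol SiO2.
M(SiO2) = 1×28.085 + 2×15.999 = 60.083 g/mol.
Mass of SiO2 per formula unit = 3.0000 × 60.083 = 180.249 g.
SiO2 wt% = 180.249 / 508.167 × 100 = 35.47%.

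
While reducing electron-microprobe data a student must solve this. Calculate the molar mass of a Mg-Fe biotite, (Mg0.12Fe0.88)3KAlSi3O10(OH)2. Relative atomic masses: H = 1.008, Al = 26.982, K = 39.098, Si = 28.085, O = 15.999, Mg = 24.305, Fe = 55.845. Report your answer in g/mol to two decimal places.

500.52 g/mol

M = 0.36*24.305 + 2.64*55.845 + 1*39.098 + 1*26.982 + 3*28.085 + 12*15.999 + 2*1.008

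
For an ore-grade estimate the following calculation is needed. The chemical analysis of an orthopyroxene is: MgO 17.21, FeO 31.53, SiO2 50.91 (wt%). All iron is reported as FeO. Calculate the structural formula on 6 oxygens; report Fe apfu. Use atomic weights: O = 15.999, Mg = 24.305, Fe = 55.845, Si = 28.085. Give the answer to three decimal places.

1.028 Fe apfu

17.21 wt% MgO ÷ 40.304 g/mol = 0.42700 mol, giving 0.42700 Mg and 0.42700 O.
31.53 wt% FeO ÷ 71.844 g/mol = 0.43887 mol, giving 0.43887 Fe and 0.43887 O.
50.91 wt% SiO2 ÷ 60.083 g/mol = 0.84733 mol, giving 0.84733 Si and 1.69466 O.
Oxygen sums to 2.56053; scaling by 6/2.56053 = 2.34326 puts the formula on 6 O.
Fe: 0.43887 × 2.34326 = 1.028 atoms per formula unit.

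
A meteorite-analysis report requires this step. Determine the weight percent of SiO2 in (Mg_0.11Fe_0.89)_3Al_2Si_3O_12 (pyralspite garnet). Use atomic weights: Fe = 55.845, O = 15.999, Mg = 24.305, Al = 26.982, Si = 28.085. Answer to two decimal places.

Molar mass of (Mg_0.11Fe_0.89)_3Al_2Si_3O_12 = 0.33*24.305 + 2.67*55.845 + 2*26.982 + 3*28.085 + 12*15.999 = 487.334 g/mol.
Each formula unit contains 3 Si, equivalent to 3/1 = 3.0000 mol SiO2.
M(SiO2) = 1×28.085 + 2×15.999 = 60.083 g/mol.
Mass of SiO2 per formula unit = 3.0000 × 60.083 = 180.249 g.
SiO2 wt% = 180.249 / 487.334 × 100 = 36.99%.

36.99 wt%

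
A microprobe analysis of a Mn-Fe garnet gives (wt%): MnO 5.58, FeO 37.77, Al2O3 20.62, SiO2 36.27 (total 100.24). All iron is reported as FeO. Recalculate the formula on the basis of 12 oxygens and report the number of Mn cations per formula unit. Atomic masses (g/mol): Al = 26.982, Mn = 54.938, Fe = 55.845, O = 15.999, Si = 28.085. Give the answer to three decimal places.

0.390 Mn apfu

MnO: 5.58/70.937 = 0.07866 mol → 0.07866 mol Mn, 0.07866 mol O.
FeO: 37.77/71.844 = 0.52572 mol → 0.52572 mol Fe, 0.52572 mol O.
Al2O3: 20.62/101.961 = 0.20223 mol → 0.40446 mol Al, 0.60669 mol O.
SiO2: 36.27/60.083 = 0.60366 mol → 0.60366 mol Si, 1.20732 mol O.
Total oxygen = 2.41839 mol. Normalization factor = 12/2.41839 = 4.96198.
Mn per 12 O = 0.07866 × 4.96198 = 0.390.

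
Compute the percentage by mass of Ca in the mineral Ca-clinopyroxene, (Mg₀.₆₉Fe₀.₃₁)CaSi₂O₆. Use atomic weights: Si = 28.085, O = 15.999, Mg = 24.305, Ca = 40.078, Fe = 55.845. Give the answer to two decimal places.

M((Mg₀.₆₉Fe₀.₃₁)CaSi₂O₆) = 226.324 g/mol.
Ca contributes 1 × 40.078 = 40.078 g per mole.
40.078/226.324 = 0.1771 → 17.71%.

17.71 wt%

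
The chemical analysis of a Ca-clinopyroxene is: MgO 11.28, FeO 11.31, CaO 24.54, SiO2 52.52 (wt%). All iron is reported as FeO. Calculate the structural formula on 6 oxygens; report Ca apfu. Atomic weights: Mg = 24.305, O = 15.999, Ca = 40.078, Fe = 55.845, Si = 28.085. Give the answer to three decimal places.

11.28 wt% MgO ÷ 40.304 g/mol = 0.27987 mol, giving 0.27987 Mg and 0.27987 O.
11.31 wt% FeO ÷ 71.844 g/mol = 0.15742 mol, giving 0.15742 Fe and 0.15742 O.
24.54 wt% CaO ÷ 56.077 g/mol = 0.43761 mol, giving 0.43761 Ca and 0.43761 O.
52.52 wt% SiO2 ÷ 60.083 g/mol = 0.87412 mol, giving 0.87412 Si and 1.74824 O.
Oxygen sums to 2.62314; scaling by 6/2.62314 = 2.28734 puts the formula on 6 O.
Ca: 0.43761 × 2.28734 = 1.001 atoms per formula unit.

1.001 Ca apfu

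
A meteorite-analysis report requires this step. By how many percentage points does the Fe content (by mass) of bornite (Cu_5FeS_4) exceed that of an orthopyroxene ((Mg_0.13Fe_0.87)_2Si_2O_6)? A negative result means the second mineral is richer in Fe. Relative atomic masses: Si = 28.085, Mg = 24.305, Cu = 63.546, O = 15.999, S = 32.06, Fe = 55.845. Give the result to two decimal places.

-26.88 percentage points

First mineral: 55.845 g Fe in 501.815 g formula = 11.13 wt% Fe.
Second mineral: 97.170 g Fe in 255.654 g formula = 38.01 wt% Fe.
11.13% − 38.01% gives a difference of -26.88 percentage points.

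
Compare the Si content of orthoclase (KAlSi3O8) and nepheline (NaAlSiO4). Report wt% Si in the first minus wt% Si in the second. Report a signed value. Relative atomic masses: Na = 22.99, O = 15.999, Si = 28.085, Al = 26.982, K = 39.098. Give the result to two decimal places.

10.50 percentage points

First mineral: 84.255 g Si in 278.327 g formula = 30.27 wt% Si.
Second mineral: 28.085 g Si in 142.053 g formula = 19.77 wt% Si.
30.27% − 19.77% gives a difference of 10.50 percentage points.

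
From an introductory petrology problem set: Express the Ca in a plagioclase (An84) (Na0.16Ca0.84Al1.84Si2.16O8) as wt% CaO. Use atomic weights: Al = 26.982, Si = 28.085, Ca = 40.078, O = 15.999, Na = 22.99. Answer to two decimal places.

17.09 wt%

Formula mass = 275.646 g/mol.
0.84 Ca → 0.8400 mol CaO per formula unit; M(CaO) = 56.077, so CaO mass = 47.105 g.
47.105/275.646 × 100 = 17.09 wt%.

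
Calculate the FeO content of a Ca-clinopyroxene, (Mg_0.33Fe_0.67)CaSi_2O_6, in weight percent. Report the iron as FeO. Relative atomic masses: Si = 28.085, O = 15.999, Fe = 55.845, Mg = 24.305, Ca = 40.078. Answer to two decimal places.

20.25 wt%

Formula mass = 237.679 g/mol.
0.67 Fe → 0.6700 mol FeO per formula unit; M(FeO) = 71.844, so FeO mass = 48.135 g.
48.135/237.679 × 100 = 20.25 wt%.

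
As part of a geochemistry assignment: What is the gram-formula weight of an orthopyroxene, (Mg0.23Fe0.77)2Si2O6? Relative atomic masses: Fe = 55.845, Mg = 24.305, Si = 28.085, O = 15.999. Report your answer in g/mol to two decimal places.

249.35 g/mol

M = 0.46*24.305 + 1.54*55.845 + 2*28.085 + 6*15.999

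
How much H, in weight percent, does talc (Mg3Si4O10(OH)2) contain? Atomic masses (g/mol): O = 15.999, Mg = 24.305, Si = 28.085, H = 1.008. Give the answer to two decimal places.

0.53 weight percent

Formula mass = 3×24.305 + 4×28.085 + 12×15.999 + 2×1.008 = 379.259 g/mol, of which 2.016 g is H.
So H makes up 2.016/379.259 = 0.0053 of the mass, i.e. 0.53%.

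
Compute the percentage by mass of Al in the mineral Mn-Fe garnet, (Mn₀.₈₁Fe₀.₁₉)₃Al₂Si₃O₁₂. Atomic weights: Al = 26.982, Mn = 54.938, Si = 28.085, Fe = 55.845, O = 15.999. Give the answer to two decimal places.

10.89 wt%

M((Mn₀.₈₁Fe₀.₁₉)₃Al₂Si₃O₁₂) = 495.538 g/mol.
Al contributes 2 × 26.982 = 53.964 g per mole.
53.964/495.538 = 0.1089 → 10.89%.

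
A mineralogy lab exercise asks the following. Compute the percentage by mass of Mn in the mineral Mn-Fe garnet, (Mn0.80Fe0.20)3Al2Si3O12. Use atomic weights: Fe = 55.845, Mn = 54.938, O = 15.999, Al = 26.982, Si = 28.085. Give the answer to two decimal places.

26.61 weight percent

Formula mass = 2.40*54.938 + 0.60*55.845 + 2*26.982 + 3*28.085 + 12*15.999 = 495.565 g/mol, of which 131.851 g is Mn.
So Mn makes up 131.851/495.565 = 0.2661 of the mass, i.e. 26.61%.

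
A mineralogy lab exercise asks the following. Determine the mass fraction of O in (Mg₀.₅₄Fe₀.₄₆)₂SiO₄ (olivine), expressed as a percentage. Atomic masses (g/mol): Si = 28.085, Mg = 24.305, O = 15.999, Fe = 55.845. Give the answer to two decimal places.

M((Mg₀.₅₄Fe₀.₄₆)₂SiO₄) = 169.708 g/mol.
O contributes 4 × 15.999 = 63.996 g per mole.
63.996/169.708 = 0.3771 → 37.71%.

37.71 wt%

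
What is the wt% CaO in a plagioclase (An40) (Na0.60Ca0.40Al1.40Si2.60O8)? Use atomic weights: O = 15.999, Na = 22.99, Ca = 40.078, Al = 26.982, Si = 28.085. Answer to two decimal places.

Molar mass of Na0.60Ca0.40Al1.40Si2.60O8 = 0.60·22.99 + 0.40·40.078 + 1.40·26.982 + 2.60·28.085 + 8·15.999 = 268.613 g/mol.
Each formula unit contains 0.40 Ca, equivalent to 0.40/1 = 0.4000 mol CaO.
M(CaO) = 1×40.078 + 1×15.999 = 56.077 g/mol.
Mass of CaO per formula unit = 0.4000 × 56.077 = 22.431 g.
CaO wt% = 22.431 / 268.613 × 100 = 8.35%.

8.35 wt%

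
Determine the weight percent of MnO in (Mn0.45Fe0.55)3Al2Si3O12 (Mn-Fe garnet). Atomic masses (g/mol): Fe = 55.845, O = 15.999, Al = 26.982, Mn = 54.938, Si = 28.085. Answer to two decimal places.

19.29 wt%

Formula mass = 496.518 g/mol.
1.35 Mn → 1.3500 mol MnO per formula unit; M(MnO) = 70.937, so MnO mass = 95.765 g.
95.765/496.518 × 100 = 19.29 wt%.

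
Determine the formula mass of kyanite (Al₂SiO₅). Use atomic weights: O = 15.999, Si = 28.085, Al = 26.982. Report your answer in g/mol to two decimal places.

Al: 2 × 26.982 = 53.9640
Si: 1 × 28.085 = 28.0850
O: 5 × 15.999 = 79.9950
Summing the contributions gives the formula mass.

162.04 g/mol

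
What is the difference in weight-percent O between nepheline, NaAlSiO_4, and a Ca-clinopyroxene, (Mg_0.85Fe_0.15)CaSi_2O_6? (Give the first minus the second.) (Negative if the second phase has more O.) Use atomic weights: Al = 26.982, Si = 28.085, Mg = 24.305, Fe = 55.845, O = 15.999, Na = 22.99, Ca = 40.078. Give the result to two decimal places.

1.67 percentage points

M(NaAlSiO_4) = 142.053 g/mol, so wt% O = 63.996/142.053 × 100 = 45.05%.
M((Mg_0.85Fe_0.15)CaSi_2O_6) = 221.278 g/mol, so wt% O = 95.994/221.278 × 100 = 43.38%.
45.05 − 43.38 = 1.67 pp.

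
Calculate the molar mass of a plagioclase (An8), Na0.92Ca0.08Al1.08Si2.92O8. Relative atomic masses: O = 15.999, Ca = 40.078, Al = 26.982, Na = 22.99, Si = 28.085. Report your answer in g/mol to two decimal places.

263.50 g/mol

The formula mass is the sum 0.92*22.99 + 0.08*40.078 + 1.08*26.982 + 2.92*28.085 + 8*15.999.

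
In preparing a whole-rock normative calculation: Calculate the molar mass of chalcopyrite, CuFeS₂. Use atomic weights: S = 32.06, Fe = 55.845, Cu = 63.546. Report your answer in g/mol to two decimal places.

183.51 g/mol

M = 1*63.546 + 1*55.845 + 2*32.06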